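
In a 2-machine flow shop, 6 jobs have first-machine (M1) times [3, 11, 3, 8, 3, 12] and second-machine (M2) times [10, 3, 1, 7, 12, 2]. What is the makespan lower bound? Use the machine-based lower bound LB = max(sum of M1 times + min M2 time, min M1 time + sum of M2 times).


LB1 = sum(M1 times) + min(M2 times) = 40 + 1 = 41
LB2 = min(M1 times) + sum(M2 times) = 3 + 35 = 38
Lower bound = max(LB1, LB2) = max(41, 38) = 41

41


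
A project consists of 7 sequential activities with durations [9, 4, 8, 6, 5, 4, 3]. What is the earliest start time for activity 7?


Activity 7 starts after activities 1 through 6 complete.
Predecessor durations: [9, 4, 8, 6, 5, 4]
ES = 9 + 4 + 8 + 6 + 5 + 4 = 36

36


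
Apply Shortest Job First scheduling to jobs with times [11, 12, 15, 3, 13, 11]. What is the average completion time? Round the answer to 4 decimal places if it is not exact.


SJF order (ascending): [3, 11, 11, 12, 13, 15]
Completion times:
  Job 1: burst=3, C=3
  Job 2: burst=11, C=14
  Job 3: burst=11, C=25
  Job 4: burst=12, C=37
  Job 5: burst=13, C=50
  Job 6: burst=15, C=65
Average completion = 194/6 = 32.3333

32.3333


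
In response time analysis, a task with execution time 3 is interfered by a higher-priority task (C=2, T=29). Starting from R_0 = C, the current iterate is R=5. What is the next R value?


R_next = C + ceil(R_prev / T_hp) * C_hp
ceil(5 / 29) = ceil(0.1724) = 1
Interference = 1 * 2 = 2
R_next = 3 + 2 = 5
R_next = R_prev, so the iteration has converged (response time = 5).

5


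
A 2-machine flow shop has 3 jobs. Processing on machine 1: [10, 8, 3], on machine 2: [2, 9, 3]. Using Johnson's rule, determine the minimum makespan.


Apply Johnson's rule:
  Group 1 (a <= b): [(3, 3, 3), (2, 8, 9)]
  Group 2 (a > b): [(1, 10, 2)]
Optimal job order: [3, 2, 1]
Schedule:
  Job 3: M1 done at 3, M2 done at 6
  Job 2: M1 done at 11, M2 done at 20
  Job 1: M1 done at 21, M2 done at 23
Makespan = 23

23


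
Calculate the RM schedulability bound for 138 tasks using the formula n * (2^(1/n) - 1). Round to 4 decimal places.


Compute 2^(1/138) = 1.0050354411
Subtract 1: 1.0050354411 - 1 = 0.0050354411
Multiply by n: 138 * 0.0050354411 = 0.6948908718
Round to 4 dp: 0.6949

0.6949


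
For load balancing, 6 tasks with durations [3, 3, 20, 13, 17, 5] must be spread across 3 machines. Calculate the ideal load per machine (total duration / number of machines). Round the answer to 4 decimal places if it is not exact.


Total processing time = 3 + 3 + 20 + 13 + 17 + 5 = 61
Number of machines = 3
Ideal balanced load = 61 / 3 = 20.3333

20.3333


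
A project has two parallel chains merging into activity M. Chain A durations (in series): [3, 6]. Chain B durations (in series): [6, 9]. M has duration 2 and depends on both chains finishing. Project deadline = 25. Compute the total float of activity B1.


Forward pass: ES(B1) = sum of predecessors on chain B = 0
EF = ES + duration = 0 + 6 = 6
Backward pass: LF(M) = deadline = 25; LS(M) = 25 - 2 = 23
LF(B1) = LS(M) - sum(successors on chain B) = 23 - 9 = 14
LS = LF - duration = 14 - 6 = 8
Total float = LS - ES = 8 - 0 = 8

8


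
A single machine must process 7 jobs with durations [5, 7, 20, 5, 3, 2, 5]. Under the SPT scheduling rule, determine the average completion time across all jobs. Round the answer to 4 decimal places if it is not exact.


Sort jobs by processing time (SPT order): [2, 3, 5, 5, 5, 7, 20]
Compute completion times sequentially:
  Job 1: processing = 2, completes at 2
  Job 2: processing = 3, completes at 5
  Job 3: processing = 5, completes at 10
  Job 4: processing = 5, completes at 15
  Job 5: processing = 5, completes at 20
  Job 6: processing = 7, completes at 27
  Job 7: processing = 20, completes at 47
Sum of completion times = 126
Average completion time = 126/7 = 18.0

18.0


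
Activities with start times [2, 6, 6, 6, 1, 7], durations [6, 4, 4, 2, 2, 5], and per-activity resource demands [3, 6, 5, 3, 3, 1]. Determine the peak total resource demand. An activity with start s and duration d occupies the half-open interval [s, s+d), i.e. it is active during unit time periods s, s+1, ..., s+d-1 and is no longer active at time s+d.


Each activity i is active on [start_i, start_i + duration_i).
Compute total resource usage per time slot:
  t=0: active resources = [], total = 0
  t=1: active resources = [3], total = 3
  t=2: active resources = [3, 3], total = 6
  t=3: active resources = [3], total = 3
  t=4: active resources = [3], total = 3
  t=5: active resources = [3], total = 3
  t=6: active resources = [3, 6, 5, 3], total = 17
  t=7: active resources = [3, 6, 5, 3, 1], total = 18
  t=8: active resources = [6, 5, 1], total = 12
  t=9: active resources = [6, 5, 1], total = 12
  t=10: active resources = [1], total = 1
  t=11: active resources = [1], total = 1
Peak resource demand = 18

18


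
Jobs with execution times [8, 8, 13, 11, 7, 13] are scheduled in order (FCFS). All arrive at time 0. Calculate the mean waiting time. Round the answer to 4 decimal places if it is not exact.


FCFS order (as given): [8, 8, 13, 11, 7, 13]
Waiting times:
  Job 1: wait = 0
  Job 2: wait = 8
  Job 3: wait = 16
  Job 4: wait = 29
  Job 5: wait = 40
  Job 6: wait = 47
Sum of waiting times = 140
Average waiting time = 140/6 = 23.3333

23.3333


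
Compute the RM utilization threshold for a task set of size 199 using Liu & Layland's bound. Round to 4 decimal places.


Compute 2^(1/199) = 1.0034892249
Subtract 1: 1.0034892249 - 1 = 0.0034892249
Multiply by n: 199 * 0.0034892249 = 0.6943557551
Round to 4 dp: 0.6944

0.6944


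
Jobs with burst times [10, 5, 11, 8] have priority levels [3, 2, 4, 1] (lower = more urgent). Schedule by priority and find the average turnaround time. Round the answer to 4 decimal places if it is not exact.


Sort by priority (ascending = highest first):
Order: [(1, 8), (2, 5), (3, 10), (4, 11)]
Completion times:
  Priority 1, burst=8, C=8
  Priority 2, burst=5, C=13
  Priority 3, burst=10, C=23
  Priority 4, burst=11, C=34
Average turnaround = 78/4 = 19.5

19.5


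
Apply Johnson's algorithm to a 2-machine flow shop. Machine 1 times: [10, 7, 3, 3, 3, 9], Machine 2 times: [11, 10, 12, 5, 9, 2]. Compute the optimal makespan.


Apply Johnson's rule:
  Group 1 (a <= b): [(3, 3, 12), (4, 3, 5), (5, 3, 9), (2, 7, 10), (1, 10, 11)]
  Group 2 (a > b): [(6, 9, 2)]
Optimal job order: [3, 4, 5, 2, 1, 6]
Schedule:
  Job 3: M1 done at 3, M2 done at 15
  Job 4: M1 done at 6, M2 done at 20
  Job 5: M1 done at 9, M2 done at 29
  Job 2: M1 done at 16, M2 done at 39
  Job 1: M1 done at 26, M2 done at 50
  Job 6: M1 done at 35, M2 done at 52
Makespan = 52

52


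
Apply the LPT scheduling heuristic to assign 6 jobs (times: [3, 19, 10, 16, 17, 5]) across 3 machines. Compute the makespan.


Sort jobs in decreasing order (LPT): [19, 17, 16, 10, 5, 3]
Assign each job to the least loaded machine:
  Machine 1: jobs [19, 3], load = 22
  Machine 2: jobs [17, 5], load = 22
  Machine 3: jobs [16, 10], load = 26
Makespan = max load = 26

26


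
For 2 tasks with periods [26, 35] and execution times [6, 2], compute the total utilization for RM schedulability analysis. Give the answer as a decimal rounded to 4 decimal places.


Compute individual utilizations (exact fractions):
  Task 1: C/T = 6/26 = 3/13 (approx. 0.2308)
  Task 2: C/T = 2/35 (approx. 0.0571)
Total utilization U = 3/13 + 2/35 = 131/455
Rounded to 4 decimal places: U = 0.2879
RM (Liu & Layland) bound for 2 tasks = 0.828427; compare with U = 131/455 (approx. 0.287912)
U <= bound, so schedulable by RM sufficient condition.

0.2879


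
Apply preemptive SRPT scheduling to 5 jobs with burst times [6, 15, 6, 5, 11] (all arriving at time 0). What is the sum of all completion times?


Since all jobs arrive at t=0, SRPT equals SPT ordering.
SPT order: [5, 6, 6, 11, 15]
Completion times:
  Job 1: p=5, C=5
  Job 2: p=6, C=11
  Job 3: p=6, C=17
  Job 4: p=11, C=28
  Job 5: p=15, C=43
Total completion time = 5 + 11 + 17 + 28 + 43 = 104

104


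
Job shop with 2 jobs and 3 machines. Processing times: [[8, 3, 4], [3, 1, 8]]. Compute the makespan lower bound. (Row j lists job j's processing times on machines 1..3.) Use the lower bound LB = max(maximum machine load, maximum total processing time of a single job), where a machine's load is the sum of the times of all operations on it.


Machine loads:
  Machine 1: 8 + 3 = 11
  Machine 2: 3 + 1 = 4
  Machine 3: 4 + 8 = 12
Max machine load = 12
Job totals:
  Job 1: 15
  Job 2: 12
Max job total = 15
Lower bound = max(12, 15) = 15

15


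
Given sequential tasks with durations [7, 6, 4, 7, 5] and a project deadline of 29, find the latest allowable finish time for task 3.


LF(activity 3) = deadline - sum of successor durations
Successors: activities 4 through 5 with durations [7, 5]
Sum of successor durations = 12
LF = 29 - 12 = 17

17


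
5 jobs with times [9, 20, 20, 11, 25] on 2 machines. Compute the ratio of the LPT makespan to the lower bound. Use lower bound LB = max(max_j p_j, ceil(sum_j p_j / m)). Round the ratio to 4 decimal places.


LPT order: [25, 20, 20, 11, 9]
Machine loads after assignment: [45, 40]
LPT makespan = 45
Lower bound = max(max_job, ceil(total/2)) = max(25, 43) = 43
Ratio = 45 / 43 = 1.0465

1.0465


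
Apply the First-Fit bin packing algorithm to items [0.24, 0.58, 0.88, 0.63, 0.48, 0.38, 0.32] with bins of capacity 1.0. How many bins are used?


Place items sequentially using First-Fit:
  Item 0.24 -> new Bin 1
  Item 0.58 -> Bin 1 (now 0.82)
  Item 0.88 -> new Bin 2
  Item 0.63 -> new Bin 3
  Item 0.48 -> new Bin 4
  Item 0.38 -> Bin 4 (now 0.86)
  Item 0.32 -> Bin 3 (now 0.95)
Total bins used = 4

4


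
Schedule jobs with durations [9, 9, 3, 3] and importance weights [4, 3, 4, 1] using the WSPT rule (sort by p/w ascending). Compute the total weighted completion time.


Compute p/w ratios and sort ascending (WSPT): [(3, 4), (9, 4), (9, 3), (3, 1)]
Compute weighted completion times:
  Job (p=3,w=4): C=3, w*C=4*3=12
  Job (p=9,w=4): C=12, w*C=4*12=48
  Job (p=9,w=3): C=21, w*C=3*21=63
  Job (p=3,w=1): C=24, w*C=1*24=24
Total weighted completion time = 147

147


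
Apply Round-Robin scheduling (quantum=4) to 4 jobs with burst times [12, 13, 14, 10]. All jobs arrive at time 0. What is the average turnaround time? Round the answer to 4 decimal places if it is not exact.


Time quantum = 4
Execution trace:
  J1 runs 4 units, time = 4
  J2 runs 4 units, time = 8
  J3 runs 4 units, time = 12
  J4 runs 4 units, time = 16
  J1 runs 4 units, time = 20
  J2 runs 4 units, time = 24
  J3 runs 4 units, time = 28
  J4 runs 4 units, time = 32
  J1 runs 4 units, time = 36
  J2 runs 4 units, time = 40
  J3 runs 4 units, time = 44
  J4 runs 2 units, time = 46
  J2 runs 1 units, time = 47
  J3 runs 2 units, time = 49
Finish times: [36, 47, 49, 46]
Average turnaround = 178/4 = 44.5

44.5


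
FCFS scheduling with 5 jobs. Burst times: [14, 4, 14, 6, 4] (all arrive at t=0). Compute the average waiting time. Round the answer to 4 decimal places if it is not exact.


FCFS order (as given): [14, 4, 14, 6, 4]
Waiting times:
  Job 1: wait = 0
  Job 2: wait = 14
  Job 3: wait = 18
  Job 4: wait = 32
  Job 5: wait = 38
Sum of waiting times = 102
Average waiting time = 102/5 = 20.4

20.4


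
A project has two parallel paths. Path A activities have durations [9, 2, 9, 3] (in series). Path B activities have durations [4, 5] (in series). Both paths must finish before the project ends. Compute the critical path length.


Path A total = 9 + 2 + 9 + 3 = 23
Path B total = 4 + 5 = 9
Critical path = longest path = max(23, 9) = 23

23


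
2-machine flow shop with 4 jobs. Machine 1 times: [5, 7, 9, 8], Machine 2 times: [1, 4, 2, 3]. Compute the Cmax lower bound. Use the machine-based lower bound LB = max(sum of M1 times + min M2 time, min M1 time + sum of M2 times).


LB1 = sum(M1 times) + min(M2 times) = 29 + 1 = 30
LB2 = min(M1 times) + sum(M2 times) = 5 + 10 = 15
Lower bound = max(LB1, LB2) = max(30, 15) = 30

30


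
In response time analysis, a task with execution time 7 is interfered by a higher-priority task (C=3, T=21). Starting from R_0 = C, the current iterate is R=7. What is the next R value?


R_next = C + ceil(R_prev / T_hp) * C_hp
ceil(7 / 21) = ceil(0.3333) = 1
Interference = 1 * 3 = 3
R_next = 7 + 3 = 10

10


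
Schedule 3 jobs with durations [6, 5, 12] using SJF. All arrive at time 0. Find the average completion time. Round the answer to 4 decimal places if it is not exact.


SJF order (ascending): [5, 6, 12]
Completion times:
  Job 1: burst=5, C=5
  Job 2: burst=6, C=11
  Job 3: burst=12, C=23
Average completion = 39/3 = 13.0

13.0


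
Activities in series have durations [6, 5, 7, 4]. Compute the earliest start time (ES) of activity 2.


Activity 2 starts after activities 1 through 1 complete.
Predecessor durations: [6]
ES = 6 = 6

6


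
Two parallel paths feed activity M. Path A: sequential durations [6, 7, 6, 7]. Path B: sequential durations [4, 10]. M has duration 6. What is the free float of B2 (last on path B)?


ES(B2) = sum of predecessors on chain B = 4
EF(B2) = ES + duration = 4 + 10 = 14
Successor of B2 is M. ES(M) = max(sum(A), sum(B)) = max(26, 14) = 26
Free float = ES(successor) - EF(current) = 26 - 14 = 12

12


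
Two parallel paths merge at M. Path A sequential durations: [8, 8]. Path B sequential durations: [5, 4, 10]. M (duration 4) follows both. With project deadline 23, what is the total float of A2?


Forward pass: ES(A2) = sum of predecessors on chain A = 8
EF = ES + duration = 8 + 8 = 16
Backward pass: LF(M) = deadline = 23; LS(M) = 23 - 4 = 19
LF(A2) = LS(M) - sum(successors on chain A) = 19 - 0 = 19
LS = LF - duration = 19 - 8 = 11
Total float = LS - ES = 11 - 8 = 3

3


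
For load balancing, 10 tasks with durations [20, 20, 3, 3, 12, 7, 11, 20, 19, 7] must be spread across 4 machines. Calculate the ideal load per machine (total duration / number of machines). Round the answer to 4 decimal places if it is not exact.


Total processing time = 20 + 20 + 3 + 3 + 12 + 7 + 11 + 20 + 19 + 7 = 122
Number of machines = 4
Ideal balanced load = 122 / 4 = 30.5

30.5


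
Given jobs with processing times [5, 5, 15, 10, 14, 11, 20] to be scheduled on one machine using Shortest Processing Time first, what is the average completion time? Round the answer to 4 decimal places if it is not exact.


Sort jobs by processing time (SPT order): [5, 5, 10, 11, 14, 15, 20]
Compute completion times sequentially:
  Job 1: processing = 5, completes at 5
  Job 2: processing = 5, completes at 10
  Job 3: processing = 10, completes at 20
  Job 4: processing = 11, completes at 31
  Job 5: processing = 14, completes at 45
  Job 6: processing = 15, completes at 60
  Job 7: processing = 20, completes at 80
Sum of completion times = 251
Average completion time = 251/7 = 35.8571

35.8571


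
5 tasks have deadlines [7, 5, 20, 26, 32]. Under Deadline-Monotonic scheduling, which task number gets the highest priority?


Sort tasks by relative deadline (ascending):
  Task 2: deadline = 5
  Task 1: deadline = 7
  Task 3: deadline = 20
  Task 4: deadline = 26
  Task 5: deadline = 32
Priority order (highest first): [2, 1, 3, 4, 5]
Highest priority task = 2

2


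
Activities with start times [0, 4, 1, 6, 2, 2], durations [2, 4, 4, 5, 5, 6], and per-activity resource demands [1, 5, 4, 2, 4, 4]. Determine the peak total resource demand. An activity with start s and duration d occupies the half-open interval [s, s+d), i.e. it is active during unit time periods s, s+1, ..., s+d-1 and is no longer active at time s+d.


Each activity i is active on [start_i, start_i + duration_i).
Compute total resource usage per time slot:
  t=0: active resources = [1], total = 1
  t=1: active resources = [1, 4], total = 5
  t=2: active resources = [4, 4, 4], total = 12
  t=3: active resources = [4, 4, 4], total = 12
  t=4: active resources = [5, 4, 4, 4], total = 17
  t=5: active resources = [5, 4, 4], total = 13
  t=6: active resources = [5, 2, 4, 4], total = 15
  t=7: active resources = [5, 2, 4], total = 11
  t=8: active resources = [2], total = 2
  t=9: active resources = [2], total = 2
  t=10: active resources = [2], total = 2
Peak resource demand = 17

17


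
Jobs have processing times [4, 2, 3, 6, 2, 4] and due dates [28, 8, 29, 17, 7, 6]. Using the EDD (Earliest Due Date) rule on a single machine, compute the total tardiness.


Sort by due date (EDD order): [(4, 6), (2, 7), (2, 8), (6, 17), (4, 28), (3, 29)]
Compute completion times and tardiness:
  Job 1: p=4, d=6, C=4, tardiness=max(0,4-6)=0
  Job 2: p=2, d=7, C=6, tardiness=max(0,6-7)=0
  Job 3: p=2, d=8, C=8, tardiness=max(0,8-8)=0
  Job 4: p=6, d=17, C=14, tardiness=max(0,14-17)=0
  Job 5: p=4, d=28, C=18, tardiness=max(0,18-28)=0
  Job 6: p=3, d=29, C=21, tardiness=max(0,21-29)=0
Total tardiness = 0

0


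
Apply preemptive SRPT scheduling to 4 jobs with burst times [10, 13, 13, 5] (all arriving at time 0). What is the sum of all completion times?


Since all jobs arrive at t=0, SRPT equals SPT ordering.
SPT order: [5, 10, 13, 13]
Completion times:
  Job 1: p=5, C=5
  Job 2: p=10, C=15
  Job 3: p=13, C=28
  Job 4: p=13, C=41
Total completion time = 5 + 15 + 28 + 41 = 89

89


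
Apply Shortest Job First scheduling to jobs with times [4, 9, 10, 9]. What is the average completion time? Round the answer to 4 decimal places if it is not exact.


SJF order (ascending): [4, 9, 9, 10]
Completion times:
  Job 1: burst=4, C=4
  Job 2: burst=9, C=13
  Job 3: burst=9, C=22
  Job 4: burst=10, C=32
Average completion = 71/4 = 17.75

17.75


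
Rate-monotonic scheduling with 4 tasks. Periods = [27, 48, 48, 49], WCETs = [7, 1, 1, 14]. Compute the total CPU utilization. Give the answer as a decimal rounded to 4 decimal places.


Compute individual utilizations (exact fractions):
  Task 1: C/T = 7/27 (approx. 0.2593)
  Task 2: C/T = 1/48 (approx. 0.0208)
  Task 3: C/T = 1/48 (approx. 0.0208)
  Task 4: C/T = 14/49 = 2/7 (approx. 0.2857)
Total utilization U = 7/27 + 1/48 + 1/48 + 2/7 = 887/1512
Rounded to 4 decimal places: U = 0.5866
RM (Liu & Layland) bound for 4 tasks = 0.756828; compare with U = 887/1512 (approx. 0.586640)
U <= bound, so schedulable by RM sufficient condition.

0.5866


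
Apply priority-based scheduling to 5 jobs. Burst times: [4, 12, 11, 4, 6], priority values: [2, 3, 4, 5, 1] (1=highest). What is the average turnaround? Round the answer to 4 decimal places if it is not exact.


Sort by priority (ascending = highest first):
Order: [(1, 6), (2, 4), (3, 12), (4, 11), (5, 4)]
Completion times:
  Priority 1, burst=6, C=6
  Priority 2, burst=4, C=10
  Priority 3, burst=12, C=22
  Priority 4, burst=11, C=33
  Priority 5, burst=4, C=37
Average turnaround = 108/5 = 21.6

21.6


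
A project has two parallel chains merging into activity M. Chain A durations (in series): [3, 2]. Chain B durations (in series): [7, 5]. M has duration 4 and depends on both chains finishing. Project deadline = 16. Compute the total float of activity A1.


Forward pass: ES(A1) = sum of predecessors on chain A = 0
EF = ES + duration = 0 + 3 = 3
Backward pass: LF(M) = deadline = 16; LS(M) = 16 - 4 = 12
LF(A1) = LS(M) - sum(successors on chain A) = 12 - 2 = 10
LS = LF - duration = 10 - 3 = 7
Total float = LS - ES = 7 - 0 = 7

7


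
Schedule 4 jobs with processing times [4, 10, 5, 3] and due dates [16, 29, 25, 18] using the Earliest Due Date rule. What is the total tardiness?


Sort by due date (EDD order): [(4, 16), (3, 18), (5, 25), (10, 29)]
Compute completion times and tardiness:
  Job 1: p=4, d=16, C=4, tardiness=max(0,4-16)=0
  Job 2: p=3, d=18, C=7, tardiness=max(0,7-18)=0
  Job 3: p=5, d=25, C=12, tardiness=max(0,12-25)=0
  Job 4: p=10, d=29, C=22, tardiness=max(0,22-29)=0
Total tardiness = 0

0


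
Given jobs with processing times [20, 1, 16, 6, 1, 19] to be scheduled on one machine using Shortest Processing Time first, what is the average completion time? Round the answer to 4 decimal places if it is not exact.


Sort jobs by processing time (SPT order): [1, 1, 6, 16, 19, 20]
Compute completion times sequentially:
  Job 1: processing = 1, completes at 1
  Job 2: processing = 1, completes at 2
  Job 3: processing = 6, completes at 8
  Job 4: processing = 16, completes at 24
  Job 5: processing = 19, completes at 43
  Job 6: processing = 20, completes at 63
Sum of completion times = 141
Average completion time = 141/6 = 23.5

23.5


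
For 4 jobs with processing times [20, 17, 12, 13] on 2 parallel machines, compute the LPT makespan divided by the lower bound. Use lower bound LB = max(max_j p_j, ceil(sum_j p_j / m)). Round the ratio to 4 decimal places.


LPT order: [20, 17, 13, 12]
Machine loads after assignment: [32, 30]
LPT makespan = 32
Lower bound = max(max_job, ceil(total/2)) = max(20, 31) = 31
Ratio = 32 / 31 = 1.0323

1.0323


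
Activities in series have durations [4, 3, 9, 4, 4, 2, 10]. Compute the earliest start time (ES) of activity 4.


Activity 4 starts after activities 1 through 3 complete.
Predecessor durations: [4, 3, 9]
ES = 4 + 3 + 9 = 16

16


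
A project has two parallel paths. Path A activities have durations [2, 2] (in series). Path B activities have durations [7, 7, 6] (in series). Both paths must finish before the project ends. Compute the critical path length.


Path A total = 2 + 2 = 4
Path B total = 7 + 7 + 6 = 20
Critical path = longest path = max(4, 20) = 20

20


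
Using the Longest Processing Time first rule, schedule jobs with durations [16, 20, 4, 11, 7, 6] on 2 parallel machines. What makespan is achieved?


Sort jobs in decreasing order (LPT): [20, 16, 11, 7, 6, 4]
Assign each job to the least loaded machine:
  Machine 1: jobs [20, 7, 6], load = 33
  Machine 2: jobs [16, 11, 4], load = 31
Makespan = max load = 33

33


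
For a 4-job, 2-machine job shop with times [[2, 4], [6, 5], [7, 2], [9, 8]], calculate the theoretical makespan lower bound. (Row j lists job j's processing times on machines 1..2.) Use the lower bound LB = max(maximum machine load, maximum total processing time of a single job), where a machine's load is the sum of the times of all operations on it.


Machine loads:
  Machine 1: 2 + 6 + 7 + 9 = 24
  Machine 2: 4 + 5 + 2 + 8 = 19
Max machine load = 24
Job totals:
  Job 1: 6
  Job 2: 11
  Job 3: 9
  Job 4: 17
Max job total = 17
Lower bound = max(24, 17) = 24

24


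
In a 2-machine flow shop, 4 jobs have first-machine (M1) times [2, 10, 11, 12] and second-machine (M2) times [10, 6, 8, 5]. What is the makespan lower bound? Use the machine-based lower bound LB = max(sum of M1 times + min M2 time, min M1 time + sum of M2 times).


LB1 = sum(M1 times) + min(M2 times) = 35 + 5 = 40
LB2 = min(M1 times) + sum(M2 times) = 2 + 29 = 31
Lower bound = max(LB1, LB2) = max(40, 31) = 40

40


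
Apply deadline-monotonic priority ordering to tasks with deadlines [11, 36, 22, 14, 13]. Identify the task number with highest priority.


Sort tasks by relative deadline (ascending):
  Task 1: deadline = 11
  Task 5: deadline = 13
  Task 4: deadline = 14
  Task 3: deadline = 22
  Task 2: deadline = 36
Priority order (highest first): [1, 5, 4, 3, 2]
Highest priority task = 1

1


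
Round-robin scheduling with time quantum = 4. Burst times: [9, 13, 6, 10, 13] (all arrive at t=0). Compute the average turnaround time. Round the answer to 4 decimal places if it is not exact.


Time quantum = 4
Execution trace:
  J1 runs 4 units, time = 4
  J2 runs 4 units, time = 8
  J3 runs 4 units, time = 12
  J4 runs 4 units, time = 16
  J5 runs 4 units, time = 20
  J1 runs 4 units, time = 24
  J2 runs 4 units, time = 28
  J3 runs 2 units, time = 30
  J4 runs 4 units, time = 34
  J5 runs 4 units, time = 38
  J1 runs 1 units, time = 39
  J2 runs 4 units, time = 43
  J4 runs 2 units, time = 45
  J5 runs 4 units, time = 49
  J2 runs 1 units, time = 50
  J5 runs 1 units, time = 51
Finish times: [39, 50, 30, 45, 51]
Average turnaround = 215/5 = 43.0

43.0


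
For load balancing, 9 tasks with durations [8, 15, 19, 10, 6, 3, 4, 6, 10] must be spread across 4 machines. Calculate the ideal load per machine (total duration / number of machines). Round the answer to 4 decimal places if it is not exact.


Total processing time = 8 + 15 + 19 + 10 + 6 + 3 + 4 + 6 + 10 = 81
Number of machines = 4
Ideal balanced load = 81 / 4 = 20.25

20.25


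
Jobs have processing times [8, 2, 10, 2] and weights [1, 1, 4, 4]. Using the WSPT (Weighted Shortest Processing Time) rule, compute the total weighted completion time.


Compute p/w ratios and sort ascending (WSPT): [(2, 4), (2, 1), (10, 4), (8, 1)]
Compute weighted completion times:
  Job (p=2,w=4): C=2, w*C=4*2=8
  Job (p=2,w=1): C=4, w*C=1*4=4
  Job (p=10,w=4): C=14, w*C=4*14=56
  Job (p=8,w=1): C=22, w*C=1*22=22
Total weighted completion time = 90

90


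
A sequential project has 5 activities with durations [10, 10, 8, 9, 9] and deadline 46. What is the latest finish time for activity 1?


LF(activity 1) = deadline - sum of successor durations
Successors: activities 2 through 5 with durations [10, 8, 9, 9]
Sum of successor durations = 36
LF = 46 - 36 = 10

10


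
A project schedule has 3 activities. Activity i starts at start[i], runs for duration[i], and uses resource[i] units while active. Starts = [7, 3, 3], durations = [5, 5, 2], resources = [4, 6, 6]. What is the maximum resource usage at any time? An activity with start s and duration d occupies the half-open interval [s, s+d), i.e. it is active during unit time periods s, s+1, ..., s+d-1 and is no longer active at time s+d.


Each activity i is active on [start_i, start_i + duration_i).
Compute total resource usage per time slot:
  t=0: active resources = [], total = 0
  t=1: active resources = [], total = 0
  t=2: active resources = [], total = 0
  t=3: active resources = [6, 6], total = 12
  t=4: active resources = [6, 6], total = 12
  t=5: active resources = [6], total = 6
  t=6: active resources = [6], total = 6
  t=7: active resources = [4, 6], total = 10
  t=8: active resources = [4], total = 4
  t=9: active resources = [4], total = 4
  t=10: active resources = [4], total = 4
  t=11: active resources = [4], total = 4
Peak resource demand = 12

12


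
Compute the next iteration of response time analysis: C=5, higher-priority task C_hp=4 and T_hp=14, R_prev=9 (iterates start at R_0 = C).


R_next = C + ceil(R_prev / T_hp) * C_hp
ceil(9 / 14) = ceil(0.6429) = 1
Interference = 1 * 4 = 4
R_next = 5 + 4 = 9
R_next = R_prev, so the iteration has converged (response time = 9).

9


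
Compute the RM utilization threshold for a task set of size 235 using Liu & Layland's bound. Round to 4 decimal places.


Compute 2^(1/235) = 1.0029539167
Subtract 1: 1.0029539167 - 1 = 0.0029539167
Multiply by n: 235 * 0.0029539167 = 0.6941704245
Round to 4 dp: 0.6942

0.6942


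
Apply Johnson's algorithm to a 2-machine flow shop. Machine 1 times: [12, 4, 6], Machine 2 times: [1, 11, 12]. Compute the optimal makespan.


Apply Johnson's rule:
  Group 1 (a <= b): [(2, 4, 11), (3, 6, 12)]
  Group 2 (a > b): [(1, 12, 1)]
Optimal job order: [2, 3, 1]
Schedule:
  Job 2: M1 done at 4, M2 done at 15
  Job 3: M1 done at 10, M2 done at 27
  Job 1: M1 done at 22, M2 done at 28
Makespan = 28

28


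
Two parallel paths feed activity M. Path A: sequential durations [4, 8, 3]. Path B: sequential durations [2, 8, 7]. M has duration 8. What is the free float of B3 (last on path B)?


ES(B3) = sum of predecessors on chain B = 10
EF(B3) = ES + duration = 10 + 7 = 17
Successor of B3 is M. ES(M) = max(sum(A), sum(B)) = max(15, 17) = 17
Free float = ES(successor) - EF(current) = 17 - 17 = 0

0


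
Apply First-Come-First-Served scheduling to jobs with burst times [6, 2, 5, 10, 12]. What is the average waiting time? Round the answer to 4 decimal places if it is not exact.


FCFS order (as given): [6, 2, 5, 10, 12]
Waiting times:
  Job 1: wait = 0
  Job 2: wait = 6
  Job 3: wait = 8
  Job 4: wait = 13
  Job 5: wait = 23
Sum of waiting times = 50
Average waiting time = 50/5 = 10.0

10.0


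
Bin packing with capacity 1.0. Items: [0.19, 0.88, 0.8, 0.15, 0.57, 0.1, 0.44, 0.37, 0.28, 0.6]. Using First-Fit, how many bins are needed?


Place items sequentially using First-Fit:
  Item 0.19 -> new Bin 1
  Item 0.88 -> new Bin 2
  Item 0.8 -> Bin 1 (now 0.99)
  Item 0.15 -> new Bin 3
  Item 0.57 -> Bin 3 (now 0.72)
  Item 0.1 -> Bin 2 (now 0.98)
  Item 0.44 -> new Bin 4
  Item 0.37 -> Bin 4 (now 0.81)
  Item 0.28 -> Bin 3 (now 1.0)
  Item 0.6 -> new Bin 5
Total bins used = 5

5


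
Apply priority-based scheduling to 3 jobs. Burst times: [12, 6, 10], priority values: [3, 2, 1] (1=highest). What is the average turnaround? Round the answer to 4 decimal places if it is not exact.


Sort by priority (ascending = highest first):
Order: [(1, 10), (2, 6), (3, 12)]
Completion times:
  Priority 1, burst=10, C=10
  Priority 2, burst=6, C=16
  Priority 3, burst=12, C=28
Average turnaround = 54/3 = 18.0

18.0


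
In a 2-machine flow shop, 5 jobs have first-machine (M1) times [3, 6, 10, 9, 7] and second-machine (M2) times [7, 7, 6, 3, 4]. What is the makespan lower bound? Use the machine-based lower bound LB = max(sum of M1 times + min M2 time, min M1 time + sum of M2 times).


LB1 = sum(M1 times) + min(M2 times) = 35 + 3 = 38
LB2 = min(M1 times) + sum(M2 times) = 3 + 27 = 30
Lower bound = max(LB1, LB2) = max(38, 30) = 38

38


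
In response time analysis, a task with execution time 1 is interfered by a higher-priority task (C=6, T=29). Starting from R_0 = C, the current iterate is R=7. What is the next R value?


R_next = C + ceil(R_prev / T_hp) * C_hp
ceil(7 / 29) = ceil(0.2414) = 1
Interference = 1 * 6 = 6
R_next = 1 + 6 = 7
R_next = R_prev, so the iteration has converged (response time = 7).

7


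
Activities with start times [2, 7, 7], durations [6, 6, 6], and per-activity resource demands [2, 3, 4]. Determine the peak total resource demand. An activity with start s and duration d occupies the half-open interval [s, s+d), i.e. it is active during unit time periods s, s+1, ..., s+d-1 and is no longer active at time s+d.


Each activity i is active on [start_i, start_i + duration_i).
Compute total resource usage per time slot:
  t=0: active resources = [], total = 0
  t=1: active resources = [], total = 0
  t=2: active resources = [2], total = 2
  t=3: active resources = [2], total = 2
  t=4: active resources = [2], total = 2
  t=5: active resources = [2], total = 2
  t=6: active resources = [2], total = 2
  t=7: active resources = [2, 3, 4], total = 9
  t=8: active resources = [3, 4], total = 7
  t=9: active resources = [3, 4], total = 7
  t=10: active resources = [3, 4], total = 7
  t=11: active resources = [3, 4], total = 7
  t=12: active resources = [3, 4], total = 7
Peak resource demand = 9

9


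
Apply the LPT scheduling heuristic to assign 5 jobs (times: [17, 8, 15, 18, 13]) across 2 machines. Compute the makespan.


Sort jobs in decreasing order (LPT): [18, 17, 15, 13, 8]
Assign each job to the least loaded machine:
  Machine 1: jobs [18, 13, 8], load = 39
  Machine 2: jobs [17, 15], load = 32
Makespan = max load = 39

39


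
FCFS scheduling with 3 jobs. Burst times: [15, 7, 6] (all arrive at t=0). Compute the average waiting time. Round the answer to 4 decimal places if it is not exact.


FCFS order (as given): [15, 7, 6]
Waiting times:
  Job 1: wait = 0
  Job 2: wait = 15
  Job 3: wait = 22
Sum of waiting times = 37
Average waiting time = 37/3 = 12.3333

12.3333


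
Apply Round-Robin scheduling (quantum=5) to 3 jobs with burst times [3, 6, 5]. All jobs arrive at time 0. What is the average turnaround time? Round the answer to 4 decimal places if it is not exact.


Time quantum = 5
Execution trace:
  J1 runs 3 units, time = 3
  J2 runs 5 units, time = 8
  J3 runs 5 units, time = 13
  J2 runs 1 units, time = 14
Finish times: [3, 14, 13]
Average turnaround = 30/3 = 10.0

10.0


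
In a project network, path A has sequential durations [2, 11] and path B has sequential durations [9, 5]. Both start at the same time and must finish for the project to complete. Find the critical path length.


Path A total = 2 + 11 = 13
Path B total = 9 + 5 = 14
Critical path = longest path = max(13, 14) = 14

14


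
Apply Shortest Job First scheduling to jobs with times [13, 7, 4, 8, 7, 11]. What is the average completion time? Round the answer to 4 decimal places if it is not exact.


SJF order (ascending): [4, 7, 7, 8, 11, 13]
Completion times:
  Job 1: burst=4, C=4
  Job 2: burst=7, C=11
  Job 3: burst=7, C=18
  Job 4: burst=8, C=26
  Job 5: burst=11, C=37
  Job 6: burst=13, C=50
Average completion = 146/6 = 24.3333

24.3333


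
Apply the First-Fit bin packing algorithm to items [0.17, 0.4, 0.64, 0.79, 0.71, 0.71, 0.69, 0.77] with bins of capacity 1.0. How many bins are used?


Place items sequentially using First-Fit:
  Item 0.17 -> new Bin 1
  Item 0.4 -> Bin 1 (now 0.57)
  Item 0.64 -> new Bin 2
  Item 0.79 -> new Bin 3
  Item 0.71 -> new Bin 4
  Item 0.71 -> new Bin 5
  Item 0.69 -> new Bin 6
  Item 0.77 -> new Bin 7
Total bins used = 7

7


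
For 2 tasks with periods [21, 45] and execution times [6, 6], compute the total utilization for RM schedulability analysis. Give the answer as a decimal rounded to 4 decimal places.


Compute individual utilizations (exact fractions):
  Task 1: C/T = 6/21 = 2/7 (approx. 0.2857)
  Task 2: C/T = 6/45 = 2/15 (approx. 0.1333)
Total utilization U = 2/7 + 2/15 = 44/105
Rounded to 4 decimal places: U = 0.4190
RM (Liu & Layland) bound for 2 tasks = 0.828427; compare with U = 44/105 (approx. 0.419048)
U <= bound, so schedulable by RM sufficient condition.

0.4190


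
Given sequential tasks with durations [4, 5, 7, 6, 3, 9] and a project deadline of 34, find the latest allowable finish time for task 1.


LF(activity 1) = deadline - sum of successor durations
Successors: activities 2 through 6 with durations [5, 7, 6, 3, 9]
Sum of successor durations = 30
LF = 34 - 30 = 4

4


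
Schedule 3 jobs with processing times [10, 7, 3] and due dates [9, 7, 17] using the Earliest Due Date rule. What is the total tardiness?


Sort by due date (EDD order): [(7, 7), (10, 9), (3, 17)]
Compute completion times and tardiness:
  Job 1: p=7, d=7, C=7, tardiness=max(0,7-7)=0
  Job 2: p=10, d=9, C=17, tardiness=max(0,17-9)=8
  Job 3: p=3, d=17, C=20, tardiness=max(0,20-17)=3
Total tardiness = 11

11


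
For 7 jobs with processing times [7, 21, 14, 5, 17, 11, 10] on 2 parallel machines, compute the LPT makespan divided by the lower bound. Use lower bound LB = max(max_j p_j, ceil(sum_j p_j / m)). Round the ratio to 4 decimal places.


LPT order: [21, 17, 14, 11, 10, 7, 5]
Machine loads after assignment: [44, 41]
LPT makespan = 44
Lower bound = max(max_job, ceil(total/2)) = max(21, 43) = 43
Ratio = 44 / 43 = 1.0233

1.0233


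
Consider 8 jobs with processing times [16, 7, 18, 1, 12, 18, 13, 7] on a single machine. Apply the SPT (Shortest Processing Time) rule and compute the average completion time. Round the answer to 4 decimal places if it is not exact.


Sort jobs by processing time (SPT order): [1, 7, 7, 12, 13, 16, 18, 18]
Compute completion times sequentially:
  Job 1: processing = 1, completes at 1
  Job 2: processing = 7, completes at 8
  Job 3: processing = 7, completes at 15
  Job 4: processing = 12, completes at 27
  Job 5: processing = 13, completes at 40
  Job 6: processing = 16, completes at 56
  Job 7: processing = 18, completes at 74
  Job 8: processing = 18, completes at 92
Sum of completion times = 313
Average completion time = 313/8 = 39.125

39.125


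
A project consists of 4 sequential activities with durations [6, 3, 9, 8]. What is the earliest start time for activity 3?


Activity 3 starts after activities 1 through 2 complete.
Predecessor durations: [6, 3]
ES = 6 + 3 = 9

9


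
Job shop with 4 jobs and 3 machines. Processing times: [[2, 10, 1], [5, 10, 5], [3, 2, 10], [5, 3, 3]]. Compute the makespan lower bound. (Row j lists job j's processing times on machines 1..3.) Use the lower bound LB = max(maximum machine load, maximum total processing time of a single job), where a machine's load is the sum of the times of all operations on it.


Machine loads:
  Machine 1: 2 + 5 + 3 + 5 = 15
  Machine 2: 10 + 10 + 2 + 3 = 25
  Machine 3: 1 + 5 + 10 + 3 = 19
Max machine load = 25
Job totals:
  Job 1: 13
  Job 2: 20
  Job 3: 15
  Job 4: 11
Max job total = 20
Lower bound = max(25, 20) = 25

25


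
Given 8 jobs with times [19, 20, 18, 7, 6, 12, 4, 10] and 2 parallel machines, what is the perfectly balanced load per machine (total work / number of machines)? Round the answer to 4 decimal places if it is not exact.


Total processing time = 19 + 20 + 18 + 7 + 6 + 12 + 4 + 10 = 96
Number of machines = 2
Ideal balanced load = 96 / 2 = 48.0

48.0


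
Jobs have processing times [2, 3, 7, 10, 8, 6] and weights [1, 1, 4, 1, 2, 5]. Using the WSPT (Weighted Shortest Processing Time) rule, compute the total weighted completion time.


Compute p/w ratios and sort ascending (WSPT): [(6, 5), (7, 4), (2, 1), (3, 1), (8, 2), (10, 1)]
Compute weighted completion times:
  Job (p=6,w=5): C=6, w*C=5*6=30
  Job (p=7,w=4): C=13, w*C=4*13=52
  Job (p=2,w=1): C=15, w*C=1*15=15
  Job (p=3,w=1): C=18, w*C=1*18=18
  Job (p=8,w=2): C=26, w*C=2*26=52
  Job (p=10,w=1): C=36, w*C=1*36=36
Total weighted completion time = 203

203


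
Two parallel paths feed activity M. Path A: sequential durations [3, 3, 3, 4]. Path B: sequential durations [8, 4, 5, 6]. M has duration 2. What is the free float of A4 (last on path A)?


ES(A4) = sum of predecessors on chain A = 9
EF(A4) = ES + duration = 9 + 4 = 13
Successor of A4 is M. ES(M) = max(sum(A), sum(B)) = max(13, 23) = 23
Free float = ES(successor) - EF(current) = 23 - 13 = 10

10


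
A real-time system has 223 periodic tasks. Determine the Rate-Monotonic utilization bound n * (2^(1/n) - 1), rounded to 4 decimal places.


Compute 2^(1/223) = 1.0031131190
Subtract 1: 1.0031131190 - 1 = 0.0031131190
Multiply by n: 223 * 0.0031131190 = 0.6942255370
Round to 4 dp: 0.6942

0.6942


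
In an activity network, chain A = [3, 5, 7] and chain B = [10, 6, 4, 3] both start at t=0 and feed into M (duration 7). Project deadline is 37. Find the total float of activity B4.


Forward pass: ES(B4) = sum of predecessors on chain B = 20
EF = ES + duration = 20 + 3 = 23
Backward pass: LF(M) = deadline = 37; LS(M) = 37 - 7 = 30
LF(B4) = LS(M) - sum(successors on chain B) = 30 - 0 = 30
LS = LF - duration = 30 - 3 = 27
Total float = LS - ES = 27 - 20 = 7

7


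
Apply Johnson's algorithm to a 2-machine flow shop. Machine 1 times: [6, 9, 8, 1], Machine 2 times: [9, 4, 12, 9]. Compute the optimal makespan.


Apply Johnson's rule:
  Group 1 (a <= b): [(4, 1, 9), (1, 6, 9), (3, 8, 12)]
  Group 2 (a > b): [(2, 9, 4)]
Optimal job order: [4, 1, 3, 2]
Schedule:
  Job 4: M1 done at 1, M2 done at 10
  Job 1: M1 done at 7, M2 done at 19
  Job 3: M1 done at 15, M2 done at 31
  Job 2: M1 done at 24, M2 done at 35
Makespan = 35

35


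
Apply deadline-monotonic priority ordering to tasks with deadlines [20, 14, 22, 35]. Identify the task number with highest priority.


Sort tasks by relative deadline (ascending):
  Task 2: deadline = 14
  Task 1: deadline = 20
  Task 3: deadline = 22
  Task 4: deadline = 35
Priority order (highest first): [2, 1, 3, 4]
Highest priority task = 2

2


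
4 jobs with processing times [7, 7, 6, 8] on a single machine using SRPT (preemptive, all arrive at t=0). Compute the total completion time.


Since all jobs arrive at t=0, SRPT equals SPT ordering.
SPT order: [6, 7, 7, 8]
Completion times:
  Job 1: p=6, C=6
  Job 2: p=7, C=13
  Job 3: p=7, C=20
  Job 4: p=8, C=28
Total completion time = 6 + 13 + 20 + 28 = 67

67


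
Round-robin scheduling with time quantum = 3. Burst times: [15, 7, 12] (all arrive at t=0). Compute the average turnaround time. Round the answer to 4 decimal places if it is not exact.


Time quantum = 3
Execution trace:
  J1 runs 3 units, time = 3
  J2 runs 3 units, time = 6
  J3 runs 3 units, time = 9
  J1 runs 3 units, time = 12
  J2 runs 3 units, time = 15
  J3 runs 3 units, time = 18
  J1 runs 3 units, time = 21
  J2 runs 1 units, time = 22
  J3 runs 3 units, time = 25
  J1 runs 3 units, time = 28
  J3 runs 3 units, time = 31
  J1 runs 3 units, time = 34
Finish times: [34, 22, 31]
Average turnaround = 87/3 = 29.0

29.0
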